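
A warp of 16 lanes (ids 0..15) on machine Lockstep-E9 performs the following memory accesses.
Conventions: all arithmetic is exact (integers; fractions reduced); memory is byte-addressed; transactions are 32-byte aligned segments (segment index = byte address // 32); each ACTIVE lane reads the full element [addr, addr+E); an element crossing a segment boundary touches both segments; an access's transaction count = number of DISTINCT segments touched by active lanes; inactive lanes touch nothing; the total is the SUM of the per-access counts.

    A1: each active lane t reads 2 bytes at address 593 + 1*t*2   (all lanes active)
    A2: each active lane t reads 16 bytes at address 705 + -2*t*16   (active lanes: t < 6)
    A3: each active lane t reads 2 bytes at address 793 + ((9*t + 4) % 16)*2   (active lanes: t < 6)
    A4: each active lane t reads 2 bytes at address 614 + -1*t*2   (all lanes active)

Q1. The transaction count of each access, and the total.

A1: 2 transactions
A2: 6 transactions
A3: 2 transactions
A4: 2 transactions

Answer: 2,6,2,2; total 12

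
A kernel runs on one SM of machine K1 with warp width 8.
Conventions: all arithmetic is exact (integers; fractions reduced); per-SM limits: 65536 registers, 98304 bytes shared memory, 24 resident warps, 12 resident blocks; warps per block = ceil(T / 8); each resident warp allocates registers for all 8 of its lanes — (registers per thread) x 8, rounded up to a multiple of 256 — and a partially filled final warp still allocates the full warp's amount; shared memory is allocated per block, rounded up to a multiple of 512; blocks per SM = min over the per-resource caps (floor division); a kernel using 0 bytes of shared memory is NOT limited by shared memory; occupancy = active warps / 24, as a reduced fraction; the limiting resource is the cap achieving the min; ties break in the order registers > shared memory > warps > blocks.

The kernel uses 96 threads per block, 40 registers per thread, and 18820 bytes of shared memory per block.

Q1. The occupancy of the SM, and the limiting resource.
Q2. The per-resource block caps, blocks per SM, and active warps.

Answer: occupancy 1, limited by warps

registers: 10 blocks
shared memory: 5 blocks
warps: 2 blocks
blocks: 12 blocks

Answer: 2 blocks, 24 active warps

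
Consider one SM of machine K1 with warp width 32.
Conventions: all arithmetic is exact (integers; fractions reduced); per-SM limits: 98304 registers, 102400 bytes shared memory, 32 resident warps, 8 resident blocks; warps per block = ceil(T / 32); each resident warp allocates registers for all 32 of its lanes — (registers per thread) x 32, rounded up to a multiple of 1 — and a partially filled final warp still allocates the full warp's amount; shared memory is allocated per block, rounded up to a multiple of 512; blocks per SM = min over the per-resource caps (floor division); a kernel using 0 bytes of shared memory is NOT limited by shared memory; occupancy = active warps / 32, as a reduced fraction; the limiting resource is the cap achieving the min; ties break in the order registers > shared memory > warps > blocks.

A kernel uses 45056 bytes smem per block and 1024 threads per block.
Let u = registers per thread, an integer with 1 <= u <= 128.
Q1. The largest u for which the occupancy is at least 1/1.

Answer: u = 96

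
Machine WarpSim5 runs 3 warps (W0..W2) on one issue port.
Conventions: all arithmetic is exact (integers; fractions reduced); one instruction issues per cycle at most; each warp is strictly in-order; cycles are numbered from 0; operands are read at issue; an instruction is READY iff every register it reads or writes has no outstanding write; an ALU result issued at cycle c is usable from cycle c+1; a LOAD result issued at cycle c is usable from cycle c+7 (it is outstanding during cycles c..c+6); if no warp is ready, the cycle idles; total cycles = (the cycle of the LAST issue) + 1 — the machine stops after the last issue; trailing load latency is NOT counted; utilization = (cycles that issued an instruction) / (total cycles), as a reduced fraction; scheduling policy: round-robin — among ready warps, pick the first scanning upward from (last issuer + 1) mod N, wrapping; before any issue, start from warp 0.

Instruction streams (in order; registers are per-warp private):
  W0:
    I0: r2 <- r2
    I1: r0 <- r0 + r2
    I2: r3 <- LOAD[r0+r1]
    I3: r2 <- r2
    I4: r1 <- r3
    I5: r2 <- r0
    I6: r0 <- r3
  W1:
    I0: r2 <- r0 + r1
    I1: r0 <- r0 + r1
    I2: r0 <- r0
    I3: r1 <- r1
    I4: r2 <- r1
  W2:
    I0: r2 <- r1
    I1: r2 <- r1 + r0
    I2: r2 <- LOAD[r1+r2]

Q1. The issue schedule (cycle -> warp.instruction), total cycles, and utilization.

cycle 0: W0.I0
cycle 1: W1.I0
cycle 2: W2.I0
cycle 3: W0.I1
cycle 4: W1.I1
cycle 5: W2.I1
cycle 6: W0.I2
cycle 7: W1.I2
cycle 8: W2.I2
cycle 9: W0.I3
cycle 10: W1.I3
cycle 11: W1.I4
cycle 12: idle
cycle 13: W0.I4
cycle 14: W0.I5
cycle 15: W0.I6

Answer: 16 cycles, utilization 15/16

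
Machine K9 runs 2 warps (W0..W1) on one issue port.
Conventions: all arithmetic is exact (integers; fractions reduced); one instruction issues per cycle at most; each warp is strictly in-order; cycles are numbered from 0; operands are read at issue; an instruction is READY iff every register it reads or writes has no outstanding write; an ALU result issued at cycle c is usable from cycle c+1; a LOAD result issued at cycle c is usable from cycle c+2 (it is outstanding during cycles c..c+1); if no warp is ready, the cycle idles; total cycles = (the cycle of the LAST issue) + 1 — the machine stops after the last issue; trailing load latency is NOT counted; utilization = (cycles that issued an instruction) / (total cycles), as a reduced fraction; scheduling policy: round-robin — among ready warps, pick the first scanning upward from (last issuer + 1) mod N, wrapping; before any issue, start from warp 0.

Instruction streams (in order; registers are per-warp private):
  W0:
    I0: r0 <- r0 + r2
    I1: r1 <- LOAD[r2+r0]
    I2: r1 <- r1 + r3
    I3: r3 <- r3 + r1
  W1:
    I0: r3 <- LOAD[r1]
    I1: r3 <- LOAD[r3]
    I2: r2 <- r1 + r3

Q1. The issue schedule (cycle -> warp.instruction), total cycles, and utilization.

cycle 0: W0.I0
cycle 1: W1.I0
cycle 2: W0.I1
cycle 3: W1.I1
cycle 4: W0.I2
cycle 5: W1.I2
cycle 6: W0.I3

Answer: 7 cycles, utilization 1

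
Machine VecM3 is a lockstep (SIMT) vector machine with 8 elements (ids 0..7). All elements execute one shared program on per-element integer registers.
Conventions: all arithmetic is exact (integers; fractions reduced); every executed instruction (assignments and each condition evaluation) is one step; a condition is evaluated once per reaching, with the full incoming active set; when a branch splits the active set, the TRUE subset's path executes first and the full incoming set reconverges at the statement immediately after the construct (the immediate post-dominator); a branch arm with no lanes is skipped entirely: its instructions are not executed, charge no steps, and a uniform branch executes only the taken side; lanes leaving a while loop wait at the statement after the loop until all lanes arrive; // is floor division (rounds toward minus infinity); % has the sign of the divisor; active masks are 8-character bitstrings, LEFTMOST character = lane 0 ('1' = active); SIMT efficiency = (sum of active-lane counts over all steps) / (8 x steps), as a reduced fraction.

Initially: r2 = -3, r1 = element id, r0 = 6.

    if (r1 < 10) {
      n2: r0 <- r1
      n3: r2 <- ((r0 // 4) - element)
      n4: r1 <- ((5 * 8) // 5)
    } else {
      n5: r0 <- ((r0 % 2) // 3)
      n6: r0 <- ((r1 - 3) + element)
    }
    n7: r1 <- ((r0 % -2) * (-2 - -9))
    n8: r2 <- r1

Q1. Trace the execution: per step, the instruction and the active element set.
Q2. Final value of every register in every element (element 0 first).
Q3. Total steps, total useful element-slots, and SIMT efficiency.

step 0: eval (r1 < 10)               11111111
step 1: r0 <- r1                     11111111
step 2: r2 <- ((r0 // 4) - element)  11111111
step 3: r1 <- ((5 * 8) // 5)         11111111
step 4: r1 <- ((r0 % -2) * (-2 - -9)) 11111111
step 5: r2 <- r1                     11111111

Answer: 6 steps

r2: 0,-7,0,-7,0,-7,0,-7
r1: 0,-7,0,-7,0,-7,0,-7
r0: 0,1,2,3,4,5,6,7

steps = 6; useful = 48; efficiency = 48/48 = 1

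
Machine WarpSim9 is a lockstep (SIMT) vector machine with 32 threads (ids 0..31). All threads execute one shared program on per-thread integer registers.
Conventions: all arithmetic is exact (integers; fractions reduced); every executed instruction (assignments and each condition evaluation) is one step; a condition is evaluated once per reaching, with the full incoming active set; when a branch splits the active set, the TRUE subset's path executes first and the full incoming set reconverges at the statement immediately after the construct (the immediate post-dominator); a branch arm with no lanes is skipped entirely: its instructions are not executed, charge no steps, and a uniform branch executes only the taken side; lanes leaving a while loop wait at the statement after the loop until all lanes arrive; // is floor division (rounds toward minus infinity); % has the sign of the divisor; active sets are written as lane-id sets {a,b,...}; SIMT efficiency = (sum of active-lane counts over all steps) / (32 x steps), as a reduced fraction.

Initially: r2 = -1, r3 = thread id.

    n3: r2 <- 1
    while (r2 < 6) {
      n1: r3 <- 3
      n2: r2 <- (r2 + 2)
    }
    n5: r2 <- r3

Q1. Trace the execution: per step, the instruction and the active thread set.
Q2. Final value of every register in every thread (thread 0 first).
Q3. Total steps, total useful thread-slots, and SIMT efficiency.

step 0: r2 <- 1                      {0,1,2,3,4,5,6,7,8,9,10,11,12,13,14,15,16,17,18,19,20,21,22,23,24,25,26,27,28,29,30,31}
step 1: eval (r2 < 6)                {0,1,2,3,4,5,6,7,8,9,10,11,12,13,14,15,16,17,18,19,20,21,22,23,24,25,26,27,28,29,30,31}
step 2: r3 <- 3                      {0,1,2,3,4,5,6,7,8,9,10,11,12,13,14,15,16,17,18,19,20,21,22,23,24,25,26,27,28,29,30,31}
step 3: r2 <- (r2 + 2)               {0,1,2,3,4,5,6,7,8,9,10,11,12,13,14,15,16,17,18,19,20,21,22,23,24,25,26,27,28,29,30,31}
step 4: eval (r2 < 6)                {0,1,2,3,4,5,6,7,8,9,10,11,12,13,14,15,16,17,18,19,20,21,22,23,24,25,26,27,28,29,30,31}
step 5: r3 <- 3                      {0,1,2,3,4,5,6,7,8,9,10,11,12,13,14,15,16,17,18,19,20,21,22,23,24,25,26,27,28,29,30,31}
step 6: r2 <- (r2 + 2)               {0,1,2,3,4,5,6,7,8,9,10,11,12,13,14,15,16,17,18,19,20,21,22,23,24,25,26,27,28,29,30,31}
step 7: eval (r2 < 6)                {0,1,2,3,4,5,6,7,8,9,10,11,12,13,14,15,16,17,18,19,20,21,22,23,24,25,26,27,28,29,30,31}
step 8: r3 <- 3                      {0,1,2,3,4,5,6,7,8,9,10,11,12,13,14,15,16,17,18,19,20,21,22,23,24,25,26,27,28,29,30,31}
step 9: r2 <- (r2 + 2)               {0,1,2,3,4,5,6,7,8,9,10,11,12,13,14,15,16,17,18,19,20,21,22,23,24,25,26,27,28,29,30,31}
step 10: eval (r2 < 6)                {0,1,2,3,4,5,6,7,8,9,10,11,12,13,14,15,16,17,18,19,20,21,22,23,24,25,26,27,28,29,30,31}
step 11: r2 <- r3                     {0,1,2,3,4,5,6,7,8,9,10,11,12,13,14,15,16,17,18,19,20,21,22,23,24,25,26,27,28,29,30,31}

Answer: 12 steps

r2: 3,3,3,3,3,3,3,3,3,3,3,3,3,3,3,3,3,3,3,3,3,3,3,3,3,3,3,3,3,3,3,3
r3: 3,3,3,3,3,3,3,3,3,3,3,3,3,3,3,3,3,3,3,3,3,3,3,3,3,3,3,3,3,3,3,3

steps = 12; useful = 384; efficiency = 384/384 = 1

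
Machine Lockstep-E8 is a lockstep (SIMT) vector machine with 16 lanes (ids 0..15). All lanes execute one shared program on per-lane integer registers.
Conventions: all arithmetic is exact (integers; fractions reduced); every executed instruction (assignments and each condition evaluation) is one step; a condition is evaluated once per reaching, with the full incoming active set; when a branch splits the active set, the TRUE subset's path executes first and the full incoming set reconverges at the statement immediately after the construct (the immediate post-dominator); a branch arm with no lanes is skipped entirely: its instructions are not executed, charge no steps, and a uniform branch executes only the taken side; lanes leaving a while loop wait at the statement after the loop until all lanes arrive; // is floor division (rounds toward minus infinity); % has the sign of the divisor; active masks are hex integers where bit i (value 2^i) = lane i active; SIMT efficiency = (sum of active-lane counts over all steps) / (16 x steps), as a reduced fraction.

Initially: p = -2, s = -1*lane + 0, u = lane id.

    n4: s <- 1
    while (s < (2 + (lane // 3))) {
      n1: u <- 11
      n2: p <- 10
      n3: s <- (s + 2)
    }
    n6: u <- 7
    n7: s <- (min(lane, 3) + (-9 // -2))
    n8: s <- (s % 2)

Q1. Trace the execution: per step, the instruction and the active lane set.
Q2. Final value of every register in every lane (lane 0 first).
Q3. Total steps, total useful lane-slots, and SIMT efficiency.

step 0: s <- 1                       0xffff
step 1: eval (s < (2 + (lane // 3))) 0xffff
step 2: u <- 11                      0xffff
step 3: p <- 10                      0xffff
step 4: s <- (s + 2)                 0xffff
step 5: eval (s < (2 + (lane // 3))) 0xffff
step 6: u <- 11                      0xffc0
step 7: p <- 10                      0xffc0
step 8: s <- (s + 2)                 0xffc0
step 9: eval (s < (2 + (lane // 3))) 0xffc0
step 10: u <- 11                      0xf000
step 11: p <- 10                      0xf000
step 12: s <- (s + 2)                 0xf000
step 13: eval (s < (2 + (lane // 3))) 0xf000
step 14: u <- 7                       0xffff
step 15: s <- (min(lane, 3) + (-9 // -2)) 0xffff
step 16: s <- (s % 2)                 0xffff

Answer: 17 steps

p: 10,10,10,10,10,10,10,10,10,10,10,10,10,10,10,10
s: 0,1,0,1,1,1,1,1,1,1,1,1,1,1,1,1
u: 7,7,7,7,7,7,7,7,7,7,7,7,7,7,7,7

steps = 17; useful = 200; efficiency = 200/272 = 25/34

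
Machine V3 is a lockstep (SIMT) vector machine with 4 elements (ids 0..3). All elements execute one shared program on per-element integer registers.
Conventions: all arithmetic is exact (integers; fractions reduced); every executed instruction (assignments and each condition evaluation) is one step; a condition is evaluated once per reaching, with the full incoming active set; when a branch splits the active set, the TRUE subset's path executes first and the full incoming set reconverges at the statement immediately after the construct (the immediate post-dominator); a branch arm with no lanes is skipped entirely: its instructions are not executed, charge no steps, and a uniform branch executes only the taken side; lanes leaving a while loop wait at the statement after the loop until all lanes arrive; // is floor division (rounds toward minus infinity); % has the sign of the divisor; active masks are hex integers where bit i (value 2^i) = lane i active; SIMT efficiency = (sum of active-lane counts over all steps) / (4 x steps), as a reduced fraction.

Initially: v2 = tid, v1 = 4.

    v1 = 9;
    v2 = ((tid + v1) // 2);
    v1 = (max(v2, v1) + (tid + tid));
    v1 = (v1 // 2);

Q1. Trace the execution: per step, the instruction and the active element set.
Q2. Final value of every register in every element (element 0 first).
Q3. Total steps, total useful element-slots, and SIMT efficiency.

step 0: v1 <- 9                      0xf
step 1: v2 <- ((tid + v1) // 2)      0xf
step 2: v1 <- (max(v2, v1) + (tid + tid)) 0xf
step 3: v1 <- (v1 // 2)              0xf

Answer: 4 steps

v2: 4,5,5,6
v1: 4,5,6,7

steps = 4; useful = 16; efficiency = 16/16 = 1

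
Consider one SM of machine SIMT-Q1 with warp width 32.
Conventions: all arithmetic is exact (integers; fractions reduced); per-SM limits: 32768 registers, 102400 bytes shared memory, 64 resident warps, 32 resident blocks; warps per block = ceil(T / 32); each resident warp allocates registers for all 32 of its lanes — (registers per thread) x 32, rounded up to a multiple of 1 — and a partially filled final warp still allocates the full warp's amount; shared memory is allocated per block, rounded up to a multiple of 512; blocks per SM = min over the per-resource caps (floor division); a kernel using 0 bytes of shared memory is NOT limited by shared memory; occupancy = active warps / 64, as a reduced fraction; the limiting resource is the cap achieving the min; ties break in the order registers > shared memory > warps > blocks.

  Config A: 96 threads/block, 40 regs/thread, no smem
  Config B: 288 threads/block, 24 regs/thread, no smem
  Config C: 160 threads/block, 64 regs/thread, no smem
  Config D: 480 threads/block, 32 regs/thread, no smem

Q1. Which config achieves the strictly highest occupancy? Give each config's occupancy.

occupancies: A 3/8, B 9/16, C 15/64, D 15/32

Answer: B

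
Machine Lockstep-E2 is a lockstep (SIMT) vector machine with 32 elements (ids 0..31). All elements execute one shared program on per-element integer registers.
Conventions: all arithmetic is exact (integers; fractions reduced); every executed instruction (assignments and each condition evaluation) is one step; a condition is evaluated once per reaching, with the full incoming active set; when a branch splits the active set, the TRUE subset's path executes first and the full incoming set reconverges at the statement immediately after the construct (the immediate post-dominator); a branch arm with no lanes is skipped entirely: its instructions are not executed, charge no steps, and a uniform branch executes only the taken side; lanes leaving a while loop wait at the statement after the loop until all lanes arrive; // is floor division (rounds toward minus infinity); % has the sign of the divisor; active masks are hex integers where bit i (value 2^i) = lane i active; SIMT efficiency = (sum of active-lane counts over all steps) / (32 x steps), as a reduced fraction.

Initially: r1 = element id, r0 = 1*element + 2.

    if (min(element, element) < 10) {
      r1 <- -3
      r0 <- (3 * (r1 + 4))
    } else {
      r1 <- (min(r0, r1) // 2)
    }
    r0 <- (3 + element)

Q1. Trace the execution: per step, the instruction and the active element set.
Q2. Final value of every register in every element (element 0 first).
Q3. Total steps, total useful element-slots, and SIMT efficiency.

step 0: eval (min(element, element) < 10) 0xffffffff
step 1: r1 <- -3                     0x000003ff
step 2: r0 <- (3 * (r1 + 4))         0x000003ff
step 3: r1 <- (min(r0, r1) // 2)     0xfffffc00
step 4: r0 <- (3 + element)          0xffffffff

Answer: 5 steps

r1: -3,-3,-3,-3,-3,-3,-3,-3,-3,-3,5,5,6,6,7,7,8,8,9,9,10,10,11,11,12,12,13,13,14,14,15,15
r0: 3,4,5,6,7,8,9,10,11,12,13,14,15,16,17,18,19,20,21,22,23,24,25,26,27,28,29,30,31,32,33,34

steps = 5; useful = 106; efficiency = 106/160 = 53/80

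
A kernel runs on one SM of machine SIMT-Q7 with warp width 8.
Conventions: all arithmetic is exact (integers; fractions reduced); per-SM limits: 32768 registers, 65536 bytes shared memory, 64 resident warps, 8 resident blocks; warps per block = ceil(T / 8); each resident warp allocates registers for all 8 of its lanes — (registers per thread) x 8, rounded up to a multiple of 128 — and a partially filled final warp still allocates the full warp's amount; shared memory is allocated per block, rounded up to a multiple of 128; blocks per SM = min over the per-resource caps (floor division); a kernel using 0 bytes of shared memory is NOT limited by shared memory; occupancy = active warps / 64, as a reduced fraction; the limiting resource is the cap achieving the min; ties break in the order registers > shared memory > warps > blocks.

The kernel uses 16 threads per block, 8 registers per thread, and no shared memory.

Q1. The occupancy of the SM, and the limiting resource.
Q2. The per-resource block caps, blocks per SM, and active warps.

Answer: occupancy 1/4, limited by blocks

registers: 128 blocks
shared memory: no limit (kernel uses none)
warps: 32 blocks
blocks: 8 blocks

Answer: 8 blocks, 16 active warps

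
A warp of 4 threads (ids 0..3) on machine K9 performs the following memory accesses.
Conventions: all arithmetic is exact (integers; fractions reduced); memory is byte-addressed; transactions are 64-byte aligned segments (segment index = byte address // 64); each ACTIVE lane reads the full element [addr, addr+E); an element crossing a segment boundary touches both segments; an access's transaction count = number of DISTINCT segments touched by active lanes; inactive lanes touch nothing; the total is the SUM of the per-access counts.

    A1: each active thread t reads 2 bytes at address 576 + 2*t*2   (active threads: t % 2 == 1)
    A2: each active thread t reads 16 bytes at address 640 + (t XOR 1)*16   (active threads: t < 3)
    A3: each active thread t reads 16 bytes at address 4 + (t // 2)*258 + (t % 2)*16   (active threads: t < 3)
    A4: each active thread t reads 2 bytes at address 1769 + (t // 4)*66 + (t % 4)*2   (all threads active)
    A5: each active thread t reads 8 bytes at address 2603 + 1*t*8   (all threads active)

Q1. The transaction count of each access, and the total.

A1: 1 transaction
A2: 1 transaction
A3: 2 transactions
A4: 1 transaction
A5: 2 transactions

Answer: 1,1,2,1,2; total 7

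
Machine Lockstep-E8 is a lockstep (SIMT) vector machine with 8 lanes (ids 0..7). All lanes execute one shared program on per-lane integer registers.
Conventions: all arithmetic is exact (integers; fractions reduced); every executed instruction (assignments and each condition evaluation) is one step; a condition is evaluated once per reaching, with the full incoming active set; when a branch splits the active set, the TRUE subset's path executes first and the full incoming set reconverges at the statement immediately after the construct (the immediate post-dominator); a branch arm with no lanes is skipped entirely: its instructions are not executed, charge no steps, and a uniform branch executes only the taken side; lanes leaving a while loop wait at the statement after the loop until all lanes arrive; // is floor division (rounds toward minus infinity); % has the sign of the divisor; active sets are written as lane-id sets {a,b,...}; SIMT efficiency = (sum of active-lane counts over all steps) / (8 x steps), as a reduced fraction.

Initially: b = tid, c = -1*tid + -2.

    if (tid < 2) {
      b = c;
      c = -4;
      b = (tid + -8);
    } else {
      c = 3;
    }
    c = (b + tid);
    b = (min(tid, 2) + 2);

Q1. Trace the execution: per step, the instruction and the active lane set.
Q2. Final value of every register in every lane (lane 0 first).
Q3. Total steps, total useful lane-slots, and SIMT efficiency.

step 0: eval (tid < 2)               {0,1,2,3,4,5,6,7}
step 1: b <- c                       {0,1}
step 2: c <- -4                      {0,1}
step 3: b <- (tid + -8)              {0,1}
step 4: c <- 3                       {2,3,4,5,6,7}
step 5: c <- (b + tid)               {0,1,2,3,4,5,6,7}
step 6: b <- (min(tid, 2) + 2)       {0,1,2,3,4,5,6,7}

Answer: 7 steps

b: 2,3,4,4,4,4,4,4
c: -8,-6,4,6,8,10,12,14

steps = 7; useful = 36; efficiency = 36/56 = 9/14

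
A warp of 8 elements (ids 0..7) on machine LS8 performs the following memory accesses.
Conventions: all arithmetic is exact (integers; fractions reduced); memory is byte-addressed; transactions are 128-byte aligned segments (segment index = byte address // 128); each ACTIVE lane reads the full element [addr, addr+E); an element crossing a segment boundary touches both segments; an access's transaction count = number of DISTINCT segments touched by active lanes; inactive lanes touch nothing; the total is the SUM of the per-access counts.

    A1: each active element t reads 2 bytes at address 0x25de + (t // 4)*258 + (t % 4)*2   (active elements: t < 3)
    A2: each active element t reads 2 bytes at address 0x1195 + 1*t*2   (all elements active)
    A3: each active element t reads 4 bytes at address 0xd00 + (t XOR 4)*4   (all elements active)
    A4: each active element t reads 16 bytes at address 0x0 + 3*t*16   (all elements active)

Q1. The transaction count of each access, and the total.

A1: 1 transaction
A2: 1 transaction
A3: 1 transaction
A4: 3 transactions

Answer: 1,1,1,3; total 6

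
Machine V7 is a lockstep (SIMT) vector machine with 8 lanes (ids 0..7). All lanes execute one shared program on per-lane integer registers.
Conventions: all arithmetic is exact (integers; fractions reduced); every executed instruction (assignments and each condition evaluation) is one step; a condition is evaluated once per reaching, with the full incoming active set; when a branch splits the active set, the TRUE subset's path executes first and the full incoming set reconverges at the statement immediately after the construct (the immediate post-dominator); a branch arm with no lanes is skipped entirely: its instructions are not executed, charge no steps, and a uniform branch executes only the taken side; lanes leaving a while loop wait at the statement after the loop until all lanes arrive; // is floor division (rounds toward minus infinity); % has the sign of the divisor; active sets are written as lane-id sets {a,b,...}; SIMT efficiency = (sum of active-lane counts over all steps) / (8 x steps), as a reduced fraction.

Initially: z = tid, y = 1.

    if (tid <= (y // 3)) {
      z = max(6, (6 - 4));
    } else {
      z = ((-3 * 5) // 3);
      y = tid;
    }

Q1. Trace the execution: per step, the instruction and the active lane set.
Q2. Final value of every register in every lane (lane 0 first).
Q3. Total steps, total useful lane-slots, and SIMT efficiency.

step 0: eval (tid <= (y // 3))       {0,1,2,3,4,5,6,7}
step 1: z <- max(6, (6 - 4))         {0}
step 2: z <- ((-3 * 5) // 3)         {1,2,3,4,5,6,7}
step 3: y <- tid                     {1,2,3,4,5,6,7}

Answer: 4 steps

z: 6,-5,-5,-5,-5,-5,-5,-5
y: 1,1,2,3,4,5,6,7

steps = 4; useful = 23; efficiency = 23/32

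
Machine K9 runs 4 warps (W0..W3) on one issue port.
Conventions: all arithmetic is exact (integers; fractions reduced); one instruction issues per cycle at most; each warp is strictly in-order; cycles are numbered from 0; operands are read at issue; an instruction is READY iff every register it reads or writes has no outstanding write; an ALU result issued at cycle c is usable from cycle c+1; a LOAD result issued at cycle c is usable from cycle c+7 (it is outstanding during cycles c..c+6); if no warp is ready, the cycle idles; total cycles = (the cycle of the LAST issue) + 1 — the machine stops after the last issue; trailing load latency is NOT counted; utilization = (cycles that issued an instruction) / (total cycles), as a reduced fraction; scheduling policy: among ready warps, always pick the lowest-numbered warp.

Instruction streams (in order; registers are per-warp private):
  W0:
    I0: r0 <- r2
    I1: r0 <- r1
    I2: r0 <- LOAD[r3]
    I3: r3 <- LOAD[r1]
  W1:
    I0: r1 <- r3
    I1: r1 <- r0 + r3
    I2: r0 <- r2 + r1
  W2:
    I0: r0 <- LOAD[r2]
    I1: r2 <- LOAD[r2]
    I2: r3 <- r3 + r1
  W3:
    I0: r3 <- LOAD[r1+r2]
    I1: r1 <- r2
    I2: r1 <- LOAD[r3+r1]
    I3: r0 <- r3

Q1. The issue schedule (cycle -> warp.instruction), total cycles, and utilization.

cycle 0: W0.I0
cycle 1: W0.I1
cycle 2: W0.I2
cycle 3: W0.I3
cycle 4: W1.I0
cycle 5: W1.I1
cycle 6: W1.I2
cycle 7: W2.I0
cycle 8: W2.I1
cycle 9: W2.I2
cycle 10: W3.I0
cycle 11: W3.I1
cycle 12: idle
cycle 13: idle
cycle 14: idle
cycle 15: idle
cycle 16: idle
cycle 17: W3.I2
cycle 18: W3.I3

Answer: 19 cycles, utilization 14/19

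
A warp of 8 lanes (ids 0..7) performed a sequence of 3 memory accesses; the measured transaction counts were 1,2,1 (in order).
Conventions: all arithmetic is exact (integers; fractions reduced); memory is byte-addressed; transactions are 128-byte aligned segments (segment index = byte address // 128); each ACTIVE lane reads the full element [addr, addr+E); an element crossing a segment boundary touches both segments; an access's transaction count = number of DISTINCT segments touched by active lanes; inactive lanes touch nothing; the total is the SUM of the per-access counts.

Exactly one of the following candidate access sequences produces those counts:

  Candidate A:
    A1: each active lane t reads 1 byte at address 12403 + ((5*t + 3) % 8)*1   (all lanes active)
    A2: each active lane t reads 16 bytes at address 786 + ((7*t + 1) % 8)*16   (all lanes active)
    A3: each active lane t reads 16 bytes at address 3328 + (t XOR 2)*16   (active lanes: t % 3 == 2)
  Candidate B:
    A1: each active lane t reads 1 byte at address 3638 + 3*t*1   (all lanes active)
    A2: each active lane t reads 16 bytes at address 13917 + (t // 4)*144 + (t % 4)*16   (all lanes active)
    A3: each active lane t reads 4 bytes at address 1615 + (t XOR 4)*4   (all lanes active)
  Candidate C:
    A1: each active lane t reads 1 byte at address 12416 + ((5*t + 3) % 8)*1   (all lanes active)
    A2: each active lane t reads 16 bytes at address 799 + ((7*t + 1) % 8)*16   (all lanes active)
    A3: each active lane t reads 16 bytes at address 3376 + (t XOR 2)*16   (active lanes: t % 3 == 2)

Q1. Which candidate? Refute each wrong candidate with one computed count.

B: A2 gives 3 transactions, not 2
C: A3 gives 2 transactions, not 1
A: all counts match (1,2,1)

Answer: A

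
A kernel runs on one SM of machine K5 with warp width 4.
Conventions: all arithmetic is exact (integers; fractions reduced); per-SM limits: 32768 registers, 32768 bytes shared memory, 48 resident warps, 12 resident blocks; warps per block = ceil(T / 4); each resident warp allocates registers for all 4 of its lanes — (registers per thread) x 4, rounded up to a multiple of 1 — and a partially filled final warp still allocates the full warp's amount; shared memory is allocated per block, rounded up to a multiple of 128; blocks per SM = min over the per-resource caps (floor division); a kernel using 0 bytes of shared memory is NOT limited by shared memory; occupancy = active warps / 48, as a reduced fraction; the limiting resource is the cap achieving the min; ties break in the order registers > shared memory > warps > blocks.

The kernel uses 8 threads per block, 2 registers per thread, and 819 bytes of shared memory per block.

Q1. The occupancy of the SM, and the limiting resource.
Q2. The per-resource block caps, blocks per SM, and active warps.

Answer: occupancy 1/2, limited by blocks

registers: 2048 blocks
shared memory: 36 blocks
warps: 24 blocks
blocks: 12 blocks

Answer: 12 blocks, 24 active warps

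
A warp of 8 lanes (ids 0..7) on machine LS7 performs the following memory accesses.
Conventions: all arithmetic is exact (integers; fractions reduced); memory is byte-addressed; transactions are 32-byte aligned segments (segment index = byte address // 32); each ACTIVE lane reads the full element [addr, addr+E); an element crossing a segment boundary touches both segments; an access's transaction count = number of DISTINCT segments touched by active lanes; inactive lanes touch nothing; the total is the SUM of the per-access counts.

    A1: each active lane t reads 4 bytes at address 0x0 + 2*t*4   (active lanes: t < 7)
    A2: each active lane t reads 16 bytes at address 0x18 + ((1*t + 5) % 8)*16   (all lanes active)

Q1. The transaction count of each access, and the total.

A1: 2 transactions
A2: 5 transactions

Answer: 2,5; total 7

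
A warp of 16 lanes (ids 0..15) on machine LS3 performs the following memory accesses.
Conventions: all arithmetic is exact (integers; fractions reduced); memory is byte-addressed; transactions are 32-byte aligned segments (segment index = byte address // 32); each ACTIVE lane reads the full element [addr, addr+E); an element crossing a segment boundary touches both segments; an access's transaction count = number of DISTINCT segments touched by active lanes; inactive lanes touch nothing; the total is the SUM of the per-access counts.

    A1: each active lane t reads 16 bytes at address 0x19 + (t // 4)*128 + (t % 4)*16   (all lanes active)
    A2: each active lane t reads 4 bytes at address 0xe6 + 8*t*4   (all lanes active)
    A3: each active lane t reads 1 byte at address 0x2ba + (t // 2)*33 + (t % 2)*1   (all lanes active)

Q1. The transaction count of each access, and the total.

A1: 12 transactions
A2: 16 transactions
A3: 9 transactions

Answer: 12,16,9; total 37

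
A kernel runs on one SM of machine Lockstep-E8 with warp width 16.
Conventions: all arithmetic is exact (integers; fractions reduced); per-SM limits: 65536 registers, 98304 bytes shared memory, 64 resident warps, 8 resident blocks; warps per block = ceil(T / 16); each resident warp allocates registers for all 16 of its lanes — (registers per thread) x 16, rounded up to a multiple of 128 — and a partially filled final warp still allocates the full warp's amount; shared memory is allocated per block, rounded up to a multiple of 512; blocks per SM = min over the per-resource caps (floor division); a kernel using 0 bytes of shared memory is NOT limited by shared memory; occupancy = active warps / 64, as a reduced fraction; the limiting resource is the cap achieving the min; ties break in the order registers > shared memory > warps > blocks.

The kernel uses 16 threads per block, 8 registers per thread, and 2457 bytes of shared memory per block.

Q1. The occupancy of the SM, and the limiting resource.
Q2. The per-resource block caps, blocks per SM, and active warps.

Answer: occupancy 1/8, limited by blocks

registers: 512 blocks
shared memory: 38 blocks
warps: 64 blocks
blocks: 8 blocks

Answer: 8 blocks, 8 active warps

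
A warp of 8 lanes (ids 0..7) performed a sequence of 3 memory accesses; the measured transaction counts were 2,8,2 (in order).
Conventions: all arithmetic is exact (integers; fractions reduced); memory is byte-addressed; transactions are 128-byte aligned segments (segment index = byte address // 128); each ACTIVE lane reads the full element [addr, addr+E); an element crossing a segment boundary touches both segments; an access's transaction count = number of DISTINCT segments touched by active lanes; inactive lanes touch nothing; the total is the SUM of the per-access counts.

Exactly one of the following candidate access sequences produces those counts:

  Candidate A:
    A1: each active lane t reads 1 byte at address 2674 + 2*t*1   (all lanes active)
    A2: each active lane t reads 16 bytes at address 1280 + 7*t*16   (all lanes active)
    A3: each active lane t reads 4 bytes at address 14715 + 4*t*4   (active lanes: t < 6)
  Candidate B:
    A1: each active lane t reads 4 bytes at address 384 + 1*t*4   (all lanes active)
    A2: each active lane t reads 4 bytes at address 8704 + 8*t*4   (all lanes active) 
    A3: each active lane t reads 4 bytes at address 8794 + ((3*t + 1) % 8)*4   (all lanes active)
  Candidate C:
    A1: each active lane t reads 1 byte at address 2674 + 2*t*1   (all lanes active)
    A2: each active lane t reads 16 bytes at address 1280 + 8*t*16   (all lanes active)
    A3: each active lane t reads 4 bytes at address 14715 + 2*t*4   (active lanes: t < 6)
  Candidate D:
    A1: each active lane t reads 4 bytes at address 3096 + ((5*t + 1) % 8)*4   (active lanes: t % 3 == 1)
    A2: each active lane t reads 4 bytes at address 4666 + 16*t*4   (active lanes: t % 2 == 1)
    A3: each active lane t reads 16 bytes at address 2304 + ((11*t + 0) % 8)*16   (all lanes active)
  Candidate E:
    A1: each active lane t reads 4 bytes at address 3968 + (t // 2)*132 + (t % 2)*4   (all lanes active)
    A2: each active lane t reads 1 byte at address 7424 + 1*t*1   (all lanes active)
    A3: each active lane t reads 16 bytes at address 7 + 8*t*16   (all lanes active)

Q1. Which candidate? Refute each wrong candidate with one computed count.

A: A2 gives 7 transactions, not 8
B: A1 gives 1 transaction, not 2
D: A1 gives 1 transaction, not 2
E: A1 gives 4 transactions, not 2
C: all counts match (2,8,2)

Answer: C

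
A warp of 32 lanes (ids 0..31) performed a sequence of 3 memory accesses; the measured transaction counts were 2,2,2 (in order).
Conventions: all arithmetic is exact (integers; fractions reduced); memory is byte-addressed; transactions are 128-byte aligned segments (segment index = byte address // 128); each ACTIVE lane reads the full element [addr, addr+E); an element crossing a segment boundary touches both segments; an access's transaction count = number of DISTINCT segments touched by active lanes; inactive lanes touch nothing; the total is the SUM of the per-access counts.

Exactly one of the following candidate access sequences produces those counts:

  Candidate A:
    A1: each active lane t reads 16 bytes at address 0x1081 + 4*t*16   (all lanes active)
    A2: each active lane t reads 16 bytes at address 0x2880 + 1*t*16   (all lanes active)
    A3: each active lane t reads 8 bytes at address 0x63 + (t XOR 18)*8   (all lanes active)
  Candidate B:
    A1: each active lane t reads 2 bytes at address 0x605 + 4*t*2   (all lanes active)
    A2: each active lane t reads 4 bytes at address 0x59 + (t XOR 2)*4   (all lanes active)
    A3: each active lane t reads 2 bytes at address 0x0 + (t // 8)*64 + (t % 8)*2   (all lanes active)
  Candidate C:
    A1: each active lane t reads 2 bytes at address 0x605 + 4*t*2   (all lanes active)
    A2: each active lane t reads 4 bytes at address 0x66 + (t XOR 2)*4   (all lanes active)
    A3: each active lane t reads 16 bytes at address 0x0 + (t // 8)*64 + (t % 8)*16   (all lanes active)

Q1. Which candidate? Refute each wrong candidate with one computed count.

A: A1 gives 16 transactions, not 2
C: A3 gives 3 transactions, not 2
B: all counts match (2,2,2)

Answer: B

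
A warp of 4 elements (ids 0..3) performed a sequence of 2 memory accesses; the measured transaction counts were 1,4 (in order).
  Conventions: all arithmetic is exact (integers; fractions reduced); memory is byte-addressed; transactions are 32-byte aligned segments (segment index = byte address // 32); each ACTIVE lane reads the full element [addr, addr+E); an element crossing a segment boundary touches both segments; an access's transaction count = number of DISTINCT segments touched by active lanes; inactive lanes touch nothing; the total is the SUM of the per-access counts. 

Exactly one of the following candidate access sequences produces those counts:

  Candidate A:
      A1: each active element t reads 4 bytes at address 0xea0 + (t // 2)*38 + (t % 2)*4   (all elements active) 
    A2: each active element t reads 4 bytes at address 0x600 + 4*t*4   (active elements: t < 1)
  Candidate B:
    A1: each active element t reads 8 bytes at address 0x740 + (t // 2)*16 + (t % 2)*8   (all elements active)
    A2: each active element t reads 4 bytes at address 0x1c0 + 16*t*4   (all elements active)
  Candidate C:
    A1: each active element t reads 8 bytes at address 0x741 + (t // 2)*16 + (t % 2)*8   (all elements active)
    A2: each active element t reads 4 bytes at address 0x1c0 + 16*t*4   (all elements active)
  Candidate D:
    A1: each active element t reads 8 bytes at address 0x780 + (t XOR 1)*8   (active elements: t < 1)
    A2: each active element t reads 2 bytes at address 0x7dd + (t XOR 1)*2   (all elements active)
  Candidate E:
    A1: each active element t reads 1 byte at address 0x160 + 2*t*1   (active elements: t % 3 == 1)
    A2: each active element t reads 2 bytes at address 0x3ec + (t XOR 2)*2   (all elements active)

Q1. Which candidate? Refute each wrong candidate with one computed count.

A: A1 gives 2 transactions, not 1
C: A1 gives 2 transactions, not 1
D: A2 gives 2 transactions, not 4
E: A2 gives 1 transaction, not 4
B: all counts match (1,4)

Answer: B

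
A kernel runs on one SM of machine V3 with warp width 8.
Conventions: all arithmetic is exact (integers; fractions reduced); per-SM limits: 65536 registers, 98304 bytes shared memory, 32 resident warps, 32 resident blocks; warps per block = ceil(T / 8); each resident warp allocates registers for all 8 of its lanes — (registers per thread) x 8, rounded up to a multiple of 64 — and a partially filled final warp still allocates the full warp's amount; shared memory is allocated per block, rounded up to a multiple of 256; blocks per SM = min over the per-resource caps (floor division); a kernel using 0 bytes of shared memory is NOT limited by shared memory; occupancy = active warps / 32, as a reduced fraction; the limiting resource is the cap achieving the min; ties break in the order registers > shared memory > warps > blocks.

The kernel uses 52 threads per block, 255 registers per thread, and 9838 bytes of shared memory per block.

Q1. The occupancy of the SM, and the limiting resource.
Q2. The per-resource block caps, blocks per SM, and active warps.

Answer: occupancy 7/8, limited by registers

registers: 4 blocks
shared memory: 9 blocks
warps: 4 blocks
blocks: 32 blocks

Answer: 4 blocks, 28 active warps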